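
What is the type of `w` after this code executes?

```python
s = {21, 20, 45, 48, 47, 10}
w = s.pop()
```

Popping from a set of ints returns int

int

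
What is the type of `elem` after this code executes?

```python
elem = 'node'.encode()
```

str.encode() returns bytes

bytes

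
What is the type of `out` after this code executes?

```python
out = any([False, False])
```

any() returns bool

bool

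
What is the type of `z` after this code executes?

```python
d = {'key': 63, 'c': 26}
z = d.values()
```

.values() returns a dict_values view object

dict_values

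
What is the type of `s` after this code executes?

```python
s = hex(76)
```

hex() returns str representation

str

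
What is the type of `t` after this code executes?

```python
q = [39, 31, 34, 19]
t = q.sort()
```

list.sort() returns None (sorts in place)

NoneType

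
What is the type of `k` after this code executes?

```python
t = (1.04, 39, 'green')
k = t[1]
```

Index 1 of tuple is 39 which is int

int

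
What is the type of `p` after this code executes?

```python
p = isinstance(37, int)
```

isinstance() returns bool

bool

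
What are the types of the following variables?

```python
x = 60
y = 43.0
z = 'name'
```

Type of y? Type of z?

y is float; z is str

float, str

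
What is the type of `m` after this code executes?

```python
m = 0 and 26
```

'and' returns the first falsy value (0, which is int)

int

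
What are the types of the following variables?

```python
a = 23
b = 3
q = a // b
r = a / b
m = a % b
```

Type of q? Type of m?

int // int returns int; int % int returns int

int, int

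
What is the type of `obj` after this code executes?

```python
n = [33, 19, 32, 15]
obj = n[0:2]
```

Slicing a list always returns a list

list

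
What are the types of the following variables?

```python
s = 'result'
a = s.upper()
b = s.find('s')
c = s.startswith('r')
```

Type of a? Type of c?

str.upper() returns str; str.startswith() returns bool

str, bool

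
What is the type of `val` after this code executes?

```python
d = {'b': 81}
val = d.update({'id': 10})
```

dict.update() returns None

NoneType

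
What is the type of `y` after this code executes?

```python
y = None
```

None has type NoneType

NoneType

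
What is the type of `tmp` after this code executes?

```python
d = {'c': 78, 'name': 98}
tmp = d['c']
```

Accessing dict[str, int] with key 'c' returns int value 78

int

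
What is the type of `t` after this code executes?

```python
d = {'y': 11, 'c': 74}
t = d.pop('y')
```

dict.pop() returns the value (int)

int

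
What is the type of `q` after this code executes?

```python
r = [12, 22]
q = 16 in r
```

'in' operator returns bool

bool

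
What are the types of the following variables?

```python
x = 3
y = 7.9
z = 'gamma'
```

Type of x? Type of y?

x is int; y is float

int, float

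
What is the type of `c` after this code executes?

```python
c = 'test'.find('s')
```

str.find() returns int (index, or -1)

int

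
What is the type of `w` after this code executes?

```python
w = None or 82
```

'or' with None returns the other value (82, int)

int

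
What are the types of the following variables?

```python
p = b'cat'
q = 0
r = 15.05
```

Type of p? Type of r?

p is bytes; r is float

bytes, float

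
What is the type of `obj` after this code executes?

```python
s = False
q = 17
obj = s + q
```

bool + int returns int (False is 0, so 0 + 17 = 17)

int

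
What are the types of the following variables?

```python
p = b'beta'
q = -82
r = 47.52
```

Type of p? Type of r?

p is bytes; r is float

bytes, float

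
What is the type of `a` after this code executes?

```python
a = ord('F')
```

ord() returns int (Unicode code point)

int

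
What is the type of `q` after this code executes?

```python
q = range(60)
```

range() returns a range object

range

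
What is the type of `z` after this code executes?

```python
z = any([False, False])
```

any() returns bool

bool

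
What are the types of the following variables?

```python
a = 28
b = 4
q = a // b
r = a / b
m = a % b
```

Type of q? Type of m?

int // int returns int; int % int returns int

int, int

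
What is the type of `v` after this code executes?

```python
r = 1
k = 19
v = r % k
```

int % int returns int (1 % 19 = 1)

int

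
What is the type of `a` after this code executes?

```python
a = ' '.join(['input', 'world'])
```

str.join() returns str

str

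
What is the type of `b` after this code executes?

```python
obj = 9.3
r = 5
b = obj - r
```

float - int returns float (9.3 - 5 = 4.3)

float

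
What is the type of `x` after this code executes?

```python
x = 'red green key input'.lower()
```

str.lower() returns str

str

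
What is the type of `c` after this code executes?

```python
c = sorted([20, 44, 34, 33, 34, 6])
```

sorted() always returns list

list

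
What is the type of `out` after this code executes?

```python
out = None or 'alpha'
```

'or' with None returns the other value ('alpha', str)

str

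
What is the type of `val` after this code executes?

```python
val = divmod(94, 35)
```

divmod() returns a tuple (quotient, remainder)

tuple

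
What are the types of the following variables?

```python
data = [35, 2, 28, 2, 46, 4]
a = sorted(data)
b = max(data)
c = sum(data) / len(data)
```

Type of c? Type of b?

int / int returns float; max of ints returns int

float, int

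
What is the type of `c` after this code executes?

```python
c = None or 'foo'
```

'or' with None returns the other value ('foo', str)

str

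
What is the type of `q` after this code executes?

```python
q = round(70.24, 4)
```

round() with ndigits arg returns float

float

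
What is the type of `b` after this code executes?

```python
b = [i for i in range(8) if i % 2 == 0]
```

A list comprehension [...] produces a list

list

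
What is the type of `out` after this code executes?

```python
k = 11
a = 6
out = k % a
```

int % int returns int (11 % 6 = 5)

int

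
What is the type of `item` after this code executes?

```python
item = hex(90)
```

hex() returns str representation

str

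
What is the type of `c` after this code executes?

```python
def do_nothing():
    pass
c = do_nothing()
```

A function with no return statement returns None

NoneType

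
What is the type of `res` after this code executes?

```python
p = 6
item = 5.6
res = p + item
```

int + float returns float (6 + 5.6 = 11.6)

float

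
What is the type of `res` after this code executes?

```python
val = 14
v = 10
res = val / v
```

int / int always returns float in Python 3 (14 / 10 = 1.4)

float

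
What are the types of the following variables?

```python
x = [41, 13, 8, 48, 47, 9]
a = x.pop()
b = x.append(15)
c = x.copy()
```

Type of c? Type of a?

list.copy() returns list; list.pop() returns the element (int)

list, int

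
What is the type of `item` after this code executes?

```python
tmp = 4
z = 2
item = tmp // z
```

int // int returns int (4 // 2 = 2)

int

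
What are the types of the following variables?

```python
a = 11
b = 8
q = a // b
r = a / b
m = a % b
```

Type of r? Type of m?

int / int returns float; int % int returns int

float, int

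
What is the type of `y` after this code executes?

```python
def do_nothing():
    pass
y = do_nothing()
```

A function with no return statement returns None

NoneType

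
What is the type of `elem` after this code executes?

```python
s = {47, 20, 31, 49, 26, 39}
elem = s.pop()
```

Popping from a set of ints returns int

int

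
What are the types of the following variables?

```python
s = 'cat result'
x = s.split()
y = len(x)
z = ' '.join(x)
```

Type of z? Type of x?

str.join() returns str; str.split() returns list

str, list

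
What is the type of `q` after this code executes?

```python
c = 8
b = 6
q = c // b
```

int // int returns int (8 // 6 = 1)

int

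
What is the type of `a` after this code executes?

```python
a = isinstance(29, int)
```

isinstance() returns bool

bool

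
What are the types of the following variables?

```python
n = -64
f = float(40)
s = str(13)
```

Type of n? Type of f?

n is int; f is float

int, float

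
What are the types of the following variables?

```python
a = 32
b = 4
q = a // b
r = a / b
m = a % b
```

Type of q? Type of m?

int // int returns int; int % int returns int

int, int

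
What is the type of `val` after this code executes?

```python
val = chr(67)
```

chr() returns str (single character)

str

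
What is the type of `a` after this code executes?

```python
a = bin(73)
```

bin() returns str representation

str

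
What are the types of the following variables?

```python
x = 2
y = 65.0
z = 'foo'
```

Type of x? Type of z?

x is int; z is str

int, str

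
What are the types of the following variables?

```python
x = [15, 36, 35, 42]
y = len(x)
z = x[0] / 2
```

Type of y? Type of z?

len() returns int; int / int returns float

int, float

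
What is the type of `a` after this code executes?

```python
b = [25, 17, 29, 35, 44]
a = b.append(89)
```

list.append() returns None (mutates in place)

NoneType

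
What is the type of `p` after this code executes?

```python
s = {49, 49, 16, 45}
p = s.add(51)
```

set.add() returns None (mutates in place)

NoneType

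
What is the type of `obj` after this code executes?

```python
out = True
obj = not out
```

'not' always returns bool

bool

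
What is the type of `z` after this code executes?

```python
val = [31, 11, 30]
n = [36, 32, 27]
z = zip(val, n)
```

zip() returns a zip iterator object

zip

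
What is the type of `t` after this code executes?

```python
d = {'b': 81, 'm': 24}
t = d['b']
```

Accessing dict[str, int] with key 'b' returns int value 81

int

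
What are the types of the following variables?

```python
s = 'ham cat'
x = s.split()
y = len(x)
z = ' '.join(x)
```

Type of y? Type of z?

len() returns int; str.join() returns str

int, str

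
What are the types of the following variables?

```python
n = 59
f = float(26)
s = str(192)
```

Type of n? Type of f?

n is int; f is float

int, float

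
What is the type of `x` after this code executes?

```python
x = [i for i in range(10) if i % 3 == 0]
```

A list comprehension [...] produces a list

list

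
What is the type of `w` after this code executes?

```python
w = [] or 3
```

'or' returns first truthy value (3, which is int)

int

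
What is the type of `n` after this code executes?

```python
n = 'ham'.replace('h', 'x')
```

str.replace() returns str

str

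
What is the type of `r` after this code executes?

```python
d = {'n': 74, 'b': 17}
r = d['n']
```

Accessing dict[str, int] with key 'n' returns int value 74

int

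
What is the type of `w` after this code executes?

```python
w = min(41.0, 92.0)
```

min() of floats returns float

float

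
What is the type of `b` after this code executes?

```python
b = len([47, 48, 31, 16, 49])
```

len() always returns int

int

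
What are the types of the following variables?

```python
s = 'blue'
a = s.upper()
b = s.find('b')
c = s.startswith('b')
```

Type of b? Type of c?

str.find() returns int; str.startswith() returns bool

int, bool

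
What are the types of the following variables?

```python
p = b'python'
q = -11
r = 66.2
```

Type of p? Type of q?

p is bytes; q is int

bytes, int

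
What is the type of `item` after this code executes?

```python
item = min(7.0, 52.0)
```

min() of floats returns float

float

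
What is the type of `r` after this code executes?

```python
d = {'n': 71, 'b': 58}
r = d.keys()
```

.keys() returns a dict_keys view object

dict_keys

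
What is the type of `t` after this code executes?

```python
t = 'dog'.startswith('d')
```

str.startswith() returns bool

bool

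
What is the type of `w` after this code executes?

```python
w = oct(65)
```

oct() returns str representation

str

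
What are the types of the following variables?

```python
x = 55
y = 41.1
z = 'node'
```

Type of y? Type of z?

y is float; z is str

float, str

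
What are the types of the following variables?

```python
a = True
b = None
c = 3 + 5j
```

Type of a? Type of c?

a is bool; c is complex

bool, complex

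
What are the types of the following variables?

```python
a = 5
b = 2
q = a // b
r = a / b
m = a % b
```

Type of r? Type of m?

int / int returns float; int % int returns int

float, int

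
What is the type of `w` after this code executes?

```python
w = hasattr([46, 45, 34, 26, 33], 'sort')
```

hasattr() returns bool

bool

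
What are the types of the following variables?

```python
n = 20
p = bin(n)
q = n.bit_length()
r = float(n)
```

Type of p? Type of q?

bin() returns str; int.bit_length() returns int

str, int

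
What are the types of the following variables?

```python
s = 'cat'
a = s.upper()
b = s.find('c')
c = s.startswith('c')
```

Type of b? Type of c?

str.find() returns int; str.startswith() returns bool

int, bool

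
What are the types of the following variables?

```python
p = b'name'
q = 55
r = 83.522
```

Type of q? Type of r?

q is int; r is float

int, float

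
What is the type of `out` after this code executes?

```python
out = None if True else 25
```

Ternary: condition is True, if branch (None) taken → NoneType

NoneType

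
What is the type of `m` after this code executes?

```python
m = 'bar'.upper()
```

str.upper() returns str

str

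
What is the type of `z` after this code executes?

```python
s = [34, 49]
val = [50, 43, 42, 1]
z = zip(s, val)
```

zip() returns a zip iterator object

zip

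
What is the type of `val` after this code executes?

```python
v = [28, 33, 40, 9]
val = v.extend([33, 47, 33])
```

list.extend() returns None

NoneType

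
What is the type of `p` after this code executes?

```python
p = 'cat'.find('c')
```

str.find() returns int (index, or -1)

int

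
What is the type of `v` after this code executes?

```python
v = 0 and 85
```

'and' returns the first falsy value (0, which is int)

int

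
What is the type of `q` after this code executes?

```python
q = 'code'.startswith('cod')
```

str.startswith() returns bool

bool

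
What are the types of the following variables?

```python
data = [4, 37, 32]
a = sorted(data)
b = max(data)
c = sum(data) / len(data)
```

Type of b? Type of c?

max of ints returns int; int / int returns float

int, float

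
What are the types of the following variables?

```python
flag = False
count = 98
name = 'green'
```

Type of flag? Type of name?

flag is bool; name is str

bool, str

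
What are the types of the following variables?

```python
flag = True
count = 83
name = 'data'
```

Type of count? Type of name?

count is int; name is str

int, str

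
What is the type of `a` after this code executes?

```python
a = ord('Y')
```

ord() returns int (Unicode code point)

int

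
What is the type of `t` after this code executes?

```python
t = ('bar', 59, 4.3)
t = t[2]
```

Index 2 of tuple is 4.3 which is float

float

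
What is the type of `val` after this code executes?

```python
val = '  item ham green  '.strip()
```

str.strip() returns str

str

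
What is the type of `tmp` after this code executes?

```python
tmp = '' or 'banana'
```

'or' returns first truthy value ('banana', which is str)

str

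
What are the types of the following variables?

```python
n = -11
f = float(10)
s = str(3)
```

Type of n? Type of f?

n is int; f is float

int, float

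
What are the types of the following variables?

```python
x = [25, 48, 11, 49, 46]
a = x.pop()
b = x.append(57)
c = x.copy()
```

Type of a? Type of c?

list.pop() returns the element (int); list.copy() returns list

int, list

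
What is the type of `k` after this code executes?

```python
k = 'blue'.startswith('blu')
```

str.startswith() returns bool

bool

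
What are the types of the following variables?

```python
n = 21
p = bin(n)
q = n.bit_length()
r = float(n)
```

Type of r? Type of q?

float() returns float; int.bit_length() returns int

float, int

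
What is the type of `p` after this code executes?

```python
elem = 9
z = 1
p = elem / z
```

int / int always returns float in Python 3 (9 / 1 = 9)

float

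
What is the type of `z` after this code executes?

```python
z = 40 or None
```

'or' returns first truthy value (40, int)

int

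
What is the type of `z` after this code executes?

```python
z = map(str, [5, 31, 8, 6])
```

map() returns a map iterator object

map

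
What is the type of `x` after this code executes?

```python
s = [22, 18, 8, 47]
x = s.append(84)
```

list.append() returns None (mutates in place)

NoneType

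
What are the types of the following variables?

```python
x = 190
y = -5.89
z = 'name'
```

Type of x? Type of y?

x is int; y is float

int, float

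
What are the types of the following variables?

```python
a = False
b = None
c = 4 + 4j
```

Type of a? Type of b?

a is bool; b is NoneType

bool, NoneType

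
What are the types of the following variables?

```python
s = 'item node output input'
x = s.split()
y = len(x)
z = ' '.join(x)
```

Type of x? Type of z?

str.split() returns list; str.join() returns str

list, str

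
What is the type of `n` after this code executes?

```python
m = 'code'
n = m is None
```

'is' comparison returns bool

bool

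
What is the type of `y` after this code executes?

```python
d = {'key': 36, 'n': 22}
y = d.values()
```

.values() returns a dict_values view object

dict_values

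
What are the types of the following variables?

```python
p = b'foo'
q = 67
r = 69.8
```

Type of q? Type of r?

q is int; r is float

int, float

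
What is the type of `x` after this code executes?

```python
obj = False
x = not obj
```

'not' always returns bool

bool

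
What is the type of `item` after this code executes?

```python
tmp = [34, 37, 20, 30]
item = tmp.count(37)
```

list.count() returns int

int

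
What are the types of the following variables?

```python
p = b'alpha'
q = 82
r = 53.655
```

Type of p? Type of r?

p is bytes; r is float

bytes, float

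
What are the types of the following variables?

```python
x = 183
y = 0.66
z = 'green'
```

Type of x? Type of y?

x is int; y is float

int, float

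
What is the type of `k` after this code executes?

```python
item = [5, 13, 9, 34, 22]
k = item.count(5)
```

list.count() returns int

int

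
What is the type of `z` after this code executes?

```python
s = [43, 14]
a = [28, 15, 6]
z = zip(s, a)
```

zip() returns a zip iterator object

zip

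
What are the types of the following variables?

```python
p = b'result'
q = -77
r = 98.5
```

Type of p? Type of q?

p is bytes; q is int

bytes, int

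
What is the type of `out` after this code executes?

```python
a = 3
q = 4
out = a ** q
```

int ** positive int returns int (3 ** 4 = 81)

int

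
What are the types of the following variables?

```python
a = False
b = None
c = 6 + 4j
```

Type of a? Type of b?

a is bool; b is NoneType

bool, NoneType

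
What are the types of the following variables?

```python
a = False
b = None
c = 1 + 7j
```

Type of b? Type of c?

b is NoneType; c is complex

NoneType, complex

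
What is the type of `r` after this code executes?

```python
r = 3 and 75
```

'and' returns the last value when all truthy (75, which is int)

int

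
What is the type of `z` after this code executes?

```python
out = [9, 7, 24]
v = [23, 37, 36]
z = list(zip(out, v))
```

list(zip(...)) returns a list of tuples

list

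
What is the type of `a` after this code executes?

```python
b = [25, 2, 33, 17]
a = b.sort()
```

list.sort() returns None (sorts in place)

NoneType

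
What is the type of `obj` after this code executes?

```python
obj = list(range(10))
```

list(range(...)) returns list

list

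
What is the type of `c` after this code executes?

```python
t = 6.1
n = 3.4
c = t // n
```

float // float returns float (floor division preserves float type)

float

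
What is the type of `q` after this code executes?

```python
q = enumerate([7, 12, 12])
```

enumerate() returns an enumerate iterator object

enumerate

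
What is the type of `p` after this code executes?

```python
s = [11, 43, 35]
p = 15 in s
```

'in' operator returns bool

bool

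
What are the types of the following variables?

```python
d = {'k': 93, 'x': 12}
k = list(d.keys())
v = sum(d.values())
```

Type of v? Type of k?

sum of int values returns int; list(...) returns list

int, list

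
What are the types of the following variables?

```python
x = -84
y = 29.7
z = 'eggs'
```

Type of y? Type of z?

y is float; z is str

float, str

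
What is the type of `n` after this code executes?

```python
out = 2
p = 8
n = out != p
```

Comparison operators return bool

bool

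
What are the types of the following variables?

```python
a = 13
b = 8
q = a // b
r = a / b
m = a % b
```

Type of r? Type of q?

int / int returns float; int // int returns int

float, int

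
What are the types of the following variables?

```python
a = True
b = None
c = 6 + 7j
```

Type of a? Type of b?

a is bool; b is NoneType

bool, NoneType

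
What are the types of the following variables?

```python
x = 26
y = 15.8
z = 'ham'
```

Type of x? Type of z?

x is int; z is str

int, str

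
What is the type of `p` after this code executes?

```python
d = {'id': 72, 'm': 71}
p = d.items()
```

dict.items() returns a dict_items view

dict_items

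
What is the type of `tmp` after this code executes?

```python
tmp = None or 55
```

'or' with None returns the other value (55, int)

int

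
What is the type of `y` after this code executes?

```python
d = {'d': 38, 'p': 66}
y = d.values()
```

.values() returns a dict_values view object

dict_values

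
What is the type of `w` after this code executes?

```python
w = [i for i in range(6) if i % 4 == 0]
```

A list comprehension [...] produces a list

list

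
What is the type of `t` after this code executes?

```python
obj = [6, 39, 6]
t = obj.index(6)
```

list.index() returns int

int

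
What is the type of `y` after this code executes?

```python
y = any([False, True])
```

any() returns bool

bool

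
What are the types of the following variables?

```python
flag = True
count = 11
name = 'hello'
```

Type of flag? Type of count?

flag is bool; count is int

bool, int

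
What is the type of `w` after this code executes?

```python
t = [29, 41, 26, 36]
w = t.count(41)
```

list.count() returns int

int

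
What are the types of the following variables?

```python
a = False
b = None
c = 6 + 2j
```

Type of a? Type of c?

a is bool; c is complex

bool, complex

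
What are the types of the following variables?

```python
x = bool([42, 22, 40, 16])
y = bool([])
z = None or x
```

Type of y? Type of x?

bool() returns bool; bool() returns bool

bool, bool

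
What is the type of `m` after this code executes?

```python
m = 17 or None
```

'or' returns first truthy value (17, int)

int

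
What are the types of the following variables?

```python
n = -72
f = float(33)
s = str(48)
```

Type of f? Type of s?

f is float; s is str

float, str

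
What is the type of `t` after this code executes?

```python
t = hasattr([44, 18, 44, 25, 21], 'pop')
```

hasattr() returns bool

bool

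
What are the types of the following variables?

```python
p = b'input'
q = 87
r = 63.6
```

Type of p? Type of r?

p is bytes; r is float

bytes, float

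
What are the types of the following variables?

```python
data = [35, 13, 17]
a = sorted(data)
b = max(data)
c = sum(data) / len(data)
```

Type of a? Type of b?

sorted() returns list; max of ints returns int

list, int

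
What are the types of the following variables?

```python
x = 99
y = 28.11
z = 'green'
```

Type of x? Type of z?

x is int; z is str

int, str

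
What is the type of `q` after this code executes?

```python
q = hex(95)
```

hex() returns str representation

str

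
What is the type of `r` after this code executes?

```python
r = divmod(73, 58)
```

divmod() returns a tuple (quotient, remainder)

tuple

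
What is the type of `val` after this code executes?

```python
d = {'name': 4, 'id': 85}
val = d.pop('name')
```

dict.pop() returns the value (int)

int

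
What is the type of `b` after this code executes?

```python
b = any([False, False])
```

any() returns bool

bool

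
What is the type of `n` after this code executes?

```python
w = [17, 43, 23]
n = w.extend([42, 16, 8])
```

list.extend() returns None

NoneType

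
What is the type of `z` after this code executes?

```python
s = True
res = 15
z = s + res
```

bool + int returns int (True is 1, so 1 + 15 = 16)

int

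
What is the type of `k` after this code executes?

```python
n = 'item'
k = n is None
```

'is' comparison returns bool

bool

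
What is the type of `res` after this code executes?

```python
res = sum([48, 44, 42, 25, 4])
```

sum() of ints returns int

int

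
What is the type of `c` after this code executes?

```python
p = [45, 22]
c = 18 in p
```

'in' operator returns bool

bool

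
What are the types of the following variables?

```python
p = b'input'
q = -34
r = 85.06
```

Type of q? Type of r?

q is int; r is float

int, float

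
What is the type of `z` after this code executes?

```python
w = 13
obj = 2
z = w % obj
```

int % int returns int (13 % 2 = 1)

int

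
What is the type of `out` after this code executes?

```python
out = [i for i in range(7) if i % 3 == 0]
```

A list comprehension [...] produces a list

list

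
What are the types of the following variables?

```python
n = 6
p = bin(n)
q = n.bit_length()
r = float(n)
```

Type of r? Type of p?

float() returns float; bin() returns str

float, str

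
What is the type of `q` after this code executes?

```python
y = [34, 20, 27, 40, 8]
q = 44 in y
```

'in' operator returns bool

bool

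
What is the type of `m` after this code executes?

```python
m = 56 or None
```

'or' returns first truthy value (56, int)

int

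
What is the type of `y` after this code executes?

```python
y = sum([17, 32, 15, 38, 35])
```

sum() of ints returns int

int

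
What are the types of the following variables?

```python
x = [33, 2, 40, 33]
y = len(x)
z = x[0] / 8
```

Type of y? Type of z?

len() returns int; int / int returns float

int, float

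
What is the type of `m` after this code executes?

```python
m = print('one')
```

print() returns None

NoneType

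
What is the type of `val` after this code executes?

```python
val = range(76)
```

range() returns a range object

range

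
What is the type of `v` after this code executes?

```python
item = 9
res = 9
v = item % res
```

int % int returns int (9 % 9 = 0)

int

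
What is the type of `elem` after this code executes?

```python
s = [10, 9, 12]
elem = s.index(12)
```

list.index() returns int

int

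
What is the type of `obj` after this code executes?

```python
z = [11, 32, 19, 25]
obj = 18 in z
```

'in' operator returns bool

bool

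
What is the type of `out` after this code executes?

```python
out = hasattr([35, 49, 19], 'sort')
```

hasattr() returns bool

bool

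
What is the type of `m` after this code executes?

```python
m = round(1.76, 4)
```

round() with ndigits arg returns float

float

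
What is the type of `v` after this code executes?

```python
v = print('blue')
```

print() returns None

NoneType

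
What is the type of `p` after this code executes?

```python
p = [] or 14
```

'or' returns first truthy value (14, which is int)

int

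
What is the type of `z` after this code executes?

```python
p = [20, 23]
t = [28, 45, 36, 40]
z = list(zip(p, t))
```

list(zip(...)) returns a list of tuples

list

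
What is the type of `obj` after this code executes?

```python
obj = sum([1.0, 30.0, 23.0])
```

sum() of floats returns float

float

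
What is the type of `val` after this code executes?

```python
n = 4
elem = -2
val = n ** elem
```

int ** negative int returns float

float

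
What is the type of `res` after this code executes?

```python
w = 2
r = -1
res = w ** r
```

int ** negative int returns float

float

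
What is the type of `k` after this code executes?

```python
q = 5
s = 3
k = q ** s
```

int ** positive int returns int (5 ** 3 = 125)

int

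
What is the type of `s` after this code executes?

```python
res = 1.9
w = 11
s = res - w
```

float - int returns float (1.9 - 11 = -9.1)

float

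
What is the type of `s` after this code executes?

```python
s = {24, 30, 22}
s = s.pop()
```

Popping from a set of ints returns int

int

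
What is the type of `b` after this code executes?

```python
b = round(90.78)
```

round() with no ndigits arg returns int

int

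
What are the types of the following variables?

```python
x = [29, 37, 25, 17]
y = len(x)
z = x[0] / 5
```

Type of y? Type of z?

len() returns int; int / int returns float

int, float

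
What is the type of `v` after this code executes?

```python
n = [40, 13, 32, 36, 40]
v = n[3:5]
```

Slicing a list always returns a list

list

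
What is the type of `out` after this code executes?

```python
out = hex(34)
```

hex() returns str representation

str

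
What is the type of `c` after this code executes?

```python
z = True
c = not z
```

'not' always returns bool

bool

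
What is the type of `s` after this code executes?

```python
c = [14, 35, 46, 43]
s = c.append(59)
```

list.append() returns None (mutates in place)

NoneType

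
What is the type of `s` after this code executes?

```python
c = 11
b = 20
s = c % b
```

int % int returns int (11 % 20 = 11)

int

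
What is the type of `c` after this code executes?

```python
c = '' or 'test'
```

'or' returns first truthy value ('test', which is str)

str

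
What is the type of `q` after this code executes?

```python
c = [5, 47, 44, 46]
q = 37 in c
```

'in' operator returns bool

bool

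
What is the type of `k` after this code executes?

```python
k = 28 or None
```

'or' returns first truthy value (28, int)

int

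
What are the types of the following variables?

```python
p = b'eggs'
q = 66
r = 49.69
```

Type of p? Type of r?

p is bytes; r is float

bytes, float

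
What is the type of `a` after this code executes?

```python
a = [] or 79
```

'or' returns first truthy value (79, which is int)

int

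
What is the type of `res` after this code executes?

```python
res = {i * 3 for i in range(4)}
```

A set comprehension {expr for x in iterable} produces a set

set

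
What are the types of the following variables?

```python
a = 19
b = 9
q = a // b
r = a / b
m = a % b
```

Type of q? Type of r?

int // int returns int; int / int returns float

int, float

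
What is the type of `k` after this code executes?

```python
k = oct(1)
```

oct() returns str representation

str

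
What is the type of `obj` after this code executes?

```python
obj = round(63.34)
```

round() with no ndigits arg returns int

int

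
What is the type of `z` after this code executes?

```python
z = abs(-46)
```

abs() of int returns int

int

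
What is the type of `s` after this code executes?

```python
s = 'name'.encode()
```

str.encode() returns bytes

bytes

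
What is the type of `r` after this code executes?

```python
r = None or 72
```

'or' with None returns the other value (72, int)

int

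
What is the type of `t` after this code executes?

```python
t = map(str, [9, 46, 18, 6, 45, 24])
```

map() returns a map iterator object

map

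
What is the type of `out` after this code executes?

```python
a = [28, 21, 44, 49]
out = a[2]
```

Indexing a list of ints returns int (a[2] = 44)

int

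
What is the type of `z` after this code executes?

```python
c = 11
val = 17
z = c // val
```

int // int returns int (11 // 17 = 0)

int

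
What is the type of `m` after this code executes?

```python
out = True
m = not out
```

'not' always returns bool

bool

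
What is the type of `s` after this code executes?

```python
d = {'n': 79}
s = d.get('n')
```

dict.get() returns the value (int) when key is found

int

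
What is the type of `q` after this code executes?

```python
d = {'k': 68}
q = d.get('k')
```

dict.get() returns the value (int) when key is found

int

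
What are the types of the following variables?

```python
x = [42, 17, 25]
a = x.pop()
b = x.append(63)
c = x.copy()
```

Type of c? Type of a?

list.copy() returns list; list.pop() returns the element (int)

list, int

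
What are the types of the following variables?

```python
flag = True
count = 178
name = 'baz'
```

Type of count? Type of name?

count is int; name is str

int, str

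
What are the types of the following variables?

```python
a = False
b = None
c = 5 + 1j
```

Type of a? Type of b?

a is bool; b is NoneType

bool, NoneType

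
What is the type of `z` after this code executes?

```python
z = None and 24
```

'and' returns first falsy value (None)

NoneType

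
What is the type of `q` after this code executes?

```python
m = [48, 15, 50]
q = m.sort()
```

list.sort() returns None (sorts in place)

NoneType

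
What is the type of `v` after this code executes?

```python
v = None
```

None has type NoneType

NoneType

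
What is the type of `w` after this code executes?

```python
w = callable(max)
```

callable() returns bool

bool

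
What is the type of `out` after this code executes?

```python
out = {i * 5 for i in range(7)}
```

A set comprehension {expr for x in iterable} produces a set

set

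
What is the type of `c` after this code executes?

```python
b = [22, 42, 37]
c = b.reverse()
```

list.reverse() returns None

NoneType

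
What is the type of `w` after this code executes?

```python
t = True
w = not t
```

'not' always returns bool

bool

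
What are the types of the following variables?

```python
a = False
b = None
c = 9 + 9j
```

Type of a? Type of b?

a is bool; b is NoneType

bool, NoneType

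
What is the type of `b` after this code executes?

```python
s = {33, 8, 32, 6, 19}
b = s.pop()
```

Popping from a set of ints returns int

int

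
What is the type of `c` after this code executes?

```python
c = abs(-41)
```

abs() of int returns int

int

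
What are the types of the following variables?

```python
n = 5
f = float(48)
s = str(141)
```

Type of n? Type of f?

n is int; f is float

int, float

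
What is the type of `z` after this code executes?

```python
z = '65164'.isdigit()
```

str.isdigit() returns bool

bool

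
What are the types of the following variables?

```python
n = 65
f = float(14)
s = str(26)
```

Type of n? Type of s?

n is int; s is str

int, str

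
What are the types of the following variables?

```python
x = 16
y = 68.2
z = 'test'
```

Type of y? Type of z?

y is float; z is str

float, str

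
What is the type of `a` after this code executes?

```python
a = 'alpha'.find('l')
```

str.find() returns int (index, or -1)

int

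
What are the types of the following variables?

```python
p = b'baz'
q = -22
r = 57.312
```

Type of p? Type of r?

p is bytes; r is float

bytes, float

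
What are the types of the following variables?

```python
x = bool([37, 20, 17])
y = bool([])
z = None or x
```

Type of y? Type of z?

bool() returns bool; None or <bool> returns the bool

bool, bool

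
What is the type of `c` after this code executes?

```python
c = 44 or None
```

'or' returns first truthy value (44, int)

int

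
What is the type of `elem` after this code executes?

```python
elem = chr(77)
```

chr() returns str (single character)

str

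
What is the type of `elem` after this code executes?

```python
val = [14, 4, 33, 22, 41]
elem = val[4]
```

Indexing a list of ints returns int (val[4] = 41)

int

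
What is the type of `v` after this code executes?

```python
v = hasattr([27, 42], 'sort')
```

hasattr() returns bool

bool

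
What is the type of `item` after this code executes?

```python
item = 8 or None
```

'or' returns first truthy value (8, int)

int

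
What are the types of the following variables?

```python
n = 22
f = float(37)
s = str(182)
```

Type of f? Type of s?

f is float; s is str

float, str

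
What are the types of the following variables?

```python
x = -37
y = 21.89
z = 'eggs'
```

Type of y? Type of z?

y is float; z is str

float, str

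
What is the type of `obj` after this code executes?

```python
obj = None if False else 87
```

Ternary: condition is False, else branch (87) taken → int

int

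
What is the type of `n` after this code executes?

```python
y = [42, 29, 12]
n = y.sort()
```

list.sort() returns None (sorts in place)

NoneType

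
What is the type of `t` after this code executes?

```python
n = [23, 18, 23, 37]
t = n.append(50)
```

list.append() returns None (mutates in place)

NoneType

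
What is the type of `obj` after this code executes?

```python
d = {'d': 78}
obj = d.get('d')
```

dict.get() returns the value (int) when key is found

int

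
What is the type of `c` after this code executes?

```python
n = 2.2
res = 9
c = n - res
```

float - int returns float (2.2 - 9 = -6.8)

float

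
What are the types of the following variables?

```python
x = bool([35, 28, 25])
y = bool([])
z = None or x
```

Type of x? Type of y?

bool() returns bool; bool() returns bool

bool, bool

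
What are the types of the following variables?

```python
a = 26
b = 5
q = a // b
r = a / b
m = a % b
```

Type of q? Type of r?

int // int returns int; int / int returns float

int, float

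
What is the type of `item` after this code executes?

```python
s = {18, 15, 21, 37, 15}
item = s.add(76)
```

set.add() returns None (mutates in place)

NoneType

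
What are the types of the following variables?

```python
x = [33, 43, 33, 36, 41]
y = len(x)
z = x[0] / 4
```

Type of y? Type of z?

len() returns int; int / int returns float

int, float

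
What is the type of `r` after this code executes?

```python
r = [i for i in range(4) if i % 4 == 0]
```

A list comprehension [...] produces a list

list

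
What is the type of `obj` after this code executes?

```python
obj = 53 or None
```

'or' returns first truthy value (53, int)

int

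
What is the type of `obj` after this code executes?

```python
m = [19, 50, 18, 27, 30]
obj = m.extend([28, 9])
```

list.extend() returns None

NoneType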